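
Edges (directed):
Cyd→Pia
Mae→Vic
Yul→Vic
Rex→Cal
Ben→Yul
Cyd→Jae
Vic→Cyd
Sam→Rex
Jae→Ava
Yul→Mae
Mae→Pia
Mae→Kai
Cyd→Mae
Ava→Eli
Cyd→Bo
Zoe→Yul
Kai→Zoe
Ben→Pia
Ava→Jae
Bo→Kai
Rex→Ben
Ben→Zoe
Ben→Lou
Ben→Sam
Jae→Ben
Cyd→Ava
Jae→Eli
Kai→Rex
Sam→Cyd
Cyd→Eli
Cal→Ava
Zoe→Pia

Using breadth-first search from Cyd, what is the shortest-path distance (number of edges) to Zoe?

Level 0: Cyd
Level 1: Ava, Bo, Eli, Jae, Mae, Pia
Level 2: Ben, Kai, Vic
Level 3: Lou, Rex, Sam, Yul, Zoe
Level 4: Cal
Zoe first appears at level 3.

3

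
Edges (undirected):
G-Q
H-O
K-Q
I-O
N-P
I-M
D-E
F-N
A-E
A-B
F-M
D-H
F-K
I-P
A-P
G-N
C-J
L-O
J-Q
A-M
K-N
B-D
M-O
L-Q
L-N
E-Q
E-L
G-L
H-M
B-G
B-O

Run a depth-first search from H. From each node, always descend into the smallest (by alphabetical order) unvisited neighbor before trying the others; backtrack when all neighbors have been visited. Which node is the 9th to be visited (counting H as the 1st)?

Visit H
H → D
D → B
B → A
A → E
E → L
L → G
G → N
N → F
F → K
K → Q
Q → J
J → C
F → M
M → I
I → O
I → P

Visit order: H, D, B, A, E, L, G, N, F, K, Q, J, C, M, I, O, P

F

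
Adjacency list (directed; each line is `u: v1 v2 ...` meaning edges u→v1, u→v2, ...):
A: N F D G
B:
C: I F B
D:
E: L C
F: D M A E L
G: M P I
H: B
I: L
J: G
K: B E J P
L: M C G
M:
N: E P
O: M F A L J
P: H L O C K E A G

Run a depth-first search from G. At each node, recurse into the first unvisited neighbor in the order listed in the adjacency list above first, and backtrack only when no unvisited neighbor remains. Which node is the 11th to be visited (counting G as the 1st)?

Visit G
G → M
G → P
P → H
H → B
P → L
L → C
C → I
C → F
F → D
F → A
A → N
N → E
P → O
O → J
P → K

Visit order: G, M, P, H, B, L, C, I, F, D, A, N, E, O, J, K

A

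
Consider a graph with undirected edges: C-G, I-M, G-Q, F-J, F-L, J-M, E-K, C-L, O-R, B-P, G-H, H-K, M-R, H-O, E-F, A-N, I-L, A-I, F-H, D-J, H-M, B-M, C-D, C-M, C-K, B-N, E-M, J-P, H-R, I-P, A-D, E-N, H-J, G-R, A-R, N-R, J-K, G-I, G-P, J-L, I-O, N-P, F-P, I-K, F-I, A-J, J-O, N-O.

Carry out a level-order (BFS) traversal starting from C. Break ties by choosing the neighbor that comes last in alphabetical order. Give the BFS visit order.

C, M, L, K, G, D, R, J, I, H, E, B, F, Q, P, A, O, N

Visit C; enqueue M, L, K, G, D → queue [M, L, K, G, D]
Visit M; enqueue R, J, I, H, E, B → queue [L, K, G, D, R, J, I, H, E, B]
Visit L; enqueue F → queue [K, G, D, R, J, I, H, E, B, F]
Visit K → queue [G, D, R, J, I, H, E, B, F]
Visit G; enqueue Q, P → queue [D, R, J, I, H, E, B, F, Q, P]
Visit D; enqueue A → queue [R, J, I, H, E, B, F, Q, P, A]
Visit R; enqueue O, N → queue [J, I, H, E, B, F, Q, P, A, O, N]
Visit J → queue [I, H, E, B, F, Q, P, A, O, N]
Visit I → queue [H, E, B, F, Q, P, A, O, N]
Visit H → queue [E, B, F, Q, P, A, O, N]
Visit E → queue [B, F, Q, P, A, O, N]
Visit B → queue [F, Q, P, A, O, N]
Visit F → queue [Q, P, A, O, N]
Visit Q → queue [P, A, O, N]
Visit P → queue [A, O, N]
Visit A → queue [O, N]
Visit O → queue [N]
Visit N → queue []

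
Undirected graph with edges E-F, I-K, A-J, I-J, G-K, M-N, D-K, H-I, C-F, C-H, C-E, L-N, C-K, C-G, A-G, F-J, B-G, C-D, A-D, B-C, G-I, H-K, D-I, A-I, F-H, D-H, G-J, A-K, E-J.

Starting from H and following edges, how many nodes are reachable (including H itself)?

11

BFS from H visits: H, C, D, F, I, K, B, E, G, A, J
Reachable nodes: 11 of 14 total.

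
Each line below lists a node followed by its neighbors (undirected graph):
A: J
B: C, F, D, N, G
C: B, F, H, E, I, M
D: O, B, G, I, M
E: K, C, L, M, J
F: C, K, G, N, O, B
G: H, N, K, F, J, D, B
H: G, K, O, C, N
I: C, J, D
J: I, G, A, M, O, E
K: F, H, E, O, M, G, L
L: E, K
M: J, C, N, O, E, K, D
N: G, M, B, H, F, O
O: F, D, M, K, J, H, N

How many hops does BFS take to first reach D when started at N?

2

Level 0: N
Level 1: B, F, G, H, M, O
Level 2: C, D, E, J, K
Level 3: A, I, L
D first appears at level 2.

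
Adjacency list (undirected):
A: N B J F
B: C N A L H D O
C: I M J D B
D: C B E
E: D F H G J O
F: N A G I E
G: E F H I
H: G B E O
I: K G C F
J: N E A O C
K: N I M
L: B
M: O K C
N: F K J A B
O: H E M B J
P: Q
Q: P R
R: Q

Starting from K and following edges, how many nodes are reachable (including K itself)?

BFS from K visits: K, I, M, N, C, F, G, O, A, B, J, D, E, H, L
Reachable nodes: 15 of 18 total.

15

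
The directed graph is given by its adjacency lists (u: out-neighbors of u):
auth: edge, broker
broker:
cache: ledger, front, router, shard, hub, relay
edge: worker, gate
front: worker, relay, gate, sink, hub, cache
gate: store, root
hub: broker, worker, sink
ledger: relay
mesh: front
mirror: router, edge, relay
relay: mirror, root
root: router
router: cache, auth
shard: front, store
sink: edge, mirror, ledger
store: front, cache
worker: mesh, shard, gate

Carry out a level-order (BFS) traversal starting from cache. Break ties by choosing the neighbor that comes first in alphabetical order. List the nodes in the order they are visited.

cache, front, hub, ledger, relay, router, shard, gate, sink, worker, broker, mirror, root, auth, store, edge, mesh

Visit cache; enqueue front, hub, ledger, relay, router, shard → queue [front, hub, ledger, relay, router, shard]
Visit front; enqueue gate, sink, worker → queue [hub, ledger, relay, router, shard, gate, sink, worker]
Visit hub; enqueue broker → queue [ledger, relay, router, shard, gate, sink, worker, broker]
Visit ledger → queue [relay, router, shard, gate, sink, worker, broker]
Visit relay; enqueue mirror, root → queue [router, shard, gate, sink, worker, broker, mirror, root]
Visit router; enqueue auth → queue [shard, gate, sink, worker, broker, mirror, root, auth]
Visit shard; enqueue store → queue [gate, sink, worker, broker, mirror, root, auth, store]
Visit gate → queue [sink, worker, broker, mirror, root, auth, store]
Visit sink; enqueue edge → queue [worker, broker, mirror, root, auth, store, edge]
Visit worker; enqueue mesh → queue [broker, mirror, root, auth, store, edge, mesh]
Visit broker → queue [mirror, root, auth, store, edge, mesh]
Visit mirror → queue [root, auth, store, edge, mesh]
Visit root → queue [auth, store, edge, mesh]
Visit auth → queue [store, edge, mesh]
Visit store → queue [edge, mesh]
Visit edge → queue [mesh]
Visit mesh → queue []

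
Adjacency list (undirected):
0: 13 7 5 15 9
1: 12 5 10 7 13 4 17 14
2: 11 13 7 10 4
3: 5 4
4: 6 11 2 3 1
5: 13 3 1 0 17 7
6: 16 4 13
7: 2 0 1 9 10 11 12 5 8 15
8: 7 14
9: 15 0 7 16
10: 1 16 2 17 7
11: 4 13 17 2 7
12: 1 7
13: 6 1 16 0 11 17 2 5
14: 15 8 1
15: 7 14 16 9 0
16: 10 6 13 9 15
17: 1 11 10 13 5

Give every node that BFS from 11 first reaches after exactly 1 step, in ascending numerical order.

Level 0: 11
Level 1: 2, 4, 7, 13, 17
Level 2: 0, 1, 3, 5, 6, 8, 9, 10, 12, 15, 16
Level 3: 14

2, 4, 7, 13, 17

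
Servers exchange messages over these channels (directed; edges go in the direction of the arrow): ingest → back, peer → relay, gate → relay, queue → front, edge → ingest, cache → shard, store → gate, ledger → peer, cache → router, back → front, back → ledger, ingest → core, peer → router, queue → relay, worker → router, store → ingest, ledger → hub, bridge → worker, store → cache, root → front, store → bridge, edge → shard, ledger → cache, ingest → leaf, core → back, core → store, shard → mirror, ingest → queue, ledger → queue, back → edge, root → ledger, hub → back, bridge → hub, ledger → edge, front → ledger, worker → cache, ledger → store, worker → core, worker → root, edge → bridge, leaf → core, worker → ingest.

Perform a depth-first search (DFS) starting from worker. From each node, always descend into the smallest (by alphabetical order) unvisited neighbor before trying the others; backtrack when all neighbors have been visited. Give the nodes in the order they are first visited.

Visit worker
worker → cache
cache → router
cache → shard
shard → mirror
worker → core
core → back
back → edge
edge → bridge
bridge → hub
edge → ingest
ingest → leaf
ingest → queue
queue → front
front → ledger
ledger → peer
peer → relay
ledger → store
store → gate
worker → root

worker, cache, router, shard, mirror, core, back, edge, bridge, hub, ingest, leaf, queue, front, ledger, peer, relay, store, gate, root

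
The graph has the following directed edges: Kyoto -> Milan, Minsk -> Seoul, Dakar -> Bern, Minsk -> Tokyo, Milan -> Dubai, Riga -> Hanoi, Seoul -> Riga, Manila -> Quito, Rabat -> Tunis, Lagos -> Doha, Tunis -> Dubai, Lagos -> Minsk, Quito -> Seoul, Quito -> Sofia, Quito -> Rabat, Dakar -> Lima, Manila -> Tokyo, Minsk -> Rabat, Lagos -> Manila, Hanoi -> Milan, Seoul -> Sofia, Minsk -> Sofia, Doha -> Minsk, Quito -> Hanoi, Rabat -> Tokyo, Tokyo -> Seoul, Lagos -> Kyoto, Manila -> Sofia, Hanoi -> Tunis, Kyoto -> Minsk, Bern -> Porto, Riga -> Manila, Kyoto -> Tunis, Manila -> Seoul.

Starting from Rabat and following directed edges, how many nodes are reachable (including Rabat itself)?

BFS from Rabat visits: Rabat, Tunis, Tokyo, Dubai, Seoul, Sofia, Riga, Manila, Hanoi, Quito, Milan
Reachable nodes: 11 of 19 total.

11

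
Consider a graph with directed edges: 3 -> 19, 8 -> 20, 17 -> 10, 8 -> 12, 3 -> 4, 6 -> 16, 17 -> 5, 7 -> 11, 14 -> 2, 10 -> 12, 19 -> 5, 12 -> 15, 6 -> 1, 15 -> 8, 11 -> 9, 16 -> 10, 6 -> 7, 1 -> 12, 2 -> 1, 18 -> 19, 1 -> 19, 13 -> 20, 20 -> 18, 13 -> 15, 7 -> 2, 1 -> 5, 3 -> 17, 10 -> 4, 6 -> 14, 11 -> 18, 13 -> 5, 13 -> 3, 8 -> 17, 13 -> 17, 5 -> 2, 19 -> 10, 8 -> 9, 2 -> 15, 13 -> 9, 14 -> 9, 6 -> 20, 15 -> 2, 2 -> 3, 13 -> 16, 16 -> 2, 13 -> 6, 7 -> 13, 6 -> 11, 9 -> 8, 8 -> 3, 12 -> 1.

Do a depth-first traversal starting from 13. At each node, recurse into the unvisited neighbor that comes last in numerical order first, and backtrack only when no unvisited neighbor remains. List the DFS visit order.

Visit 13
13 → 20
20 → 18
18 → 19
19 → 10
10 → 12
12 → 15
15 → 8
8 → 17
17 → 5
5 → 2
2 → 3
3 → 4
2 → 1
8 → 9
13 → 16
13 → 6
6 → 14
6 → 11
6 → 7

13 -> 20 -> 18 -> 19 -> 10 -> 12 -> 15 -> 8 -> 17 -> 5 -> 2 -> 3 -> 4 -> 1 -> 9 -> 16 -> 6 -> 14 -> 11 -> 7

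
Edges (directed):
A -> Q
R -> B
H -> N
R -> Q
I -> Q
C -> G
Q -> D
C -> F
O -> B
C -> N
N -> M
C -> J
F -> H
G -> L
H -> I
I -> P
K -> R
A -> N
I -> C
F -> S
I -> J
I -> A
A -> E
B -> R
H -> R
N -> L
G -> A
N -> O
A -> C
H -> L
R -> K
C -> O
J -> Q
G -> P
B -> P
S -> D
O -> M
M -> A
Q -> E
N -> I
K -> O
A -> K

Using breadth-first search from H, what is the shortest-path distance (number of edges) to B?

2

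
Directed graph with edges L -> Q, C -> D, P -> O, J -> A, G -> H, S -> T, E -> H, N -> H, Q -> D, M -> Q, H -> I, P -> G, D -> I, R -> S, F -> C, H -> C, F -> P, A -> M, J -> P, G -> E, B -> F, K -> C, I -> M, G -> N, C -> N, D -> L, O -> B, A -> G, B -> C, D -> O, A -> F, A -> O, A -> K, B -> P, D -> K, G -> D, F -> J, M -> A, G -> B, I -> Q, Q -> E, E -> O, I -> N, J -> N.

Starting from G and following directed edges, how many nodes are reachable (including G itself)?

BFS from G visits: G, N, H, E, D, B, I, C, O, L, K, P, F, Q, M, J, A
Reachable nodes: 17 of 20 total.

17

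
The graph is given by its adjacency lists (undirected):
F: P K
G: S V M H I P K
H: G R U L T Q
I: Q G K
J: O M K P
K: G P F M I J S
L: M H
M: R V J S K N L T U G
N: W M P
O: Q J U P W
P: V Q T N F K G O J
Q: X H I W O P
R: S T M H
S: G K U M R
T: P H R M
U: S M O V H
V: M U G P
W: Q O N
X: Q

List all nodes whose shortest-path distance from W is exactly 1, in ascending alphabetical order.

N, O, Q

Level 0: W
Level 1: N, O, Q
Level 2: H, I, J, M, P, U, X
Level 3: F, G, K, L, R, S, T, V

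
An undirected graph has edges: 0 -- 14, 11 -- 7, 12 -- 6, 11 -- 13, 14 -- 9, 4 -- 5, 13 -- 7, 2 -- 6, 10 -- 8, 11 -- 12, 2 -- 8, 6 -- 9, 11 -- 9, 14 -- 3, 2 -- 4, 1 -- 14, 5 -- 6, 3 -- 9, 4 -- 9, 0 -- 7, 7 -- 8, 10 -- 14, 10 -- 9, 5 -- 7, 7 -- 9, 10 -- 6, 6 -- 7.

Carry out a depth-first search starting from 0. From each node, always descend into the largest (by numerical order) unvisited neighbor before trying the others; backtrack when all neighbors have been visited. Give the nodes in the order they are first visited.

0, 14, 10, 9, 11, 13, 7, 8, 2, 6, 12, 5, 4, 3, 1

Visit 0
0 → 14
14 → 10
10 → 9
9 → 11
11 → 13
13 → 7
7 → 8
8 → 2
2 → 6
6 → 12
6 → 5
5 → 4
9 → 3
14 → 1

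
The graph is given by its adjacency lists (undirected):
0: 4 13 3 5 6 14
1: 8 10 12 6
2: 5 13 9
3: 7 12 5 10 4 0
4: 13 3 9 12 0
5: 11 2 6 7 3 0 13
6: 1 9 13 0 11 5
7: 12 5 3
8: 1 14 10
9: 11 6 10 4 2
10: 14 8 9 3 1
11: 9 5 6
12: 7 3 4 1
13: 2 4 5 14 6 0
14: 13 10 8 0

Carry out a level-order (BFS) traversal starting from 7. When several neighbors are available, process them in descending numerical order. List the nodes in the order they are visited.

Visit 7; enqueue 12, 5, 3 → queue [12, 5, 3]
Visit 12; enqueue 4, 1 → queue [5, 3, 4, 1]
Visit 5; enqueue 13, 11, 6, 2, 0 → queue [3, 4, 1, 13, 11, 6, 2, 0]
Visit 3; enqueue 10 → queue [4, 1, 13, 11, 6, 2, 0, 10]
Visit 4; enqueue 9 → queue [1, 13, 11, 6, 2, 0, 10, 9]
Visit 1; enqueue 8 → queue [13, 11, 6, 2, 0, 10, 9, 8]
Visit 13; enqueue 14 → queue [11, 6, 2, 0, 10, 9, 8, 14]
Visit 11 → queue [6, 2, 0, 10, 9, 8, 14]
Visit 6 → queue [2, 0, 10, 9, 8, 14]
Visit 2 → queue [0, 10, 9, 8, 14]
Visit 0 → queue [10, 9, 8, 14]
Visit 10 → queue [9, 8, 14]
Visit 9 → queue [8, 14]
Visit 8 → queue [14]
Visit 14 → queue []

7 12 5 3 4 1 13 11 6 2 0 10 9 8 14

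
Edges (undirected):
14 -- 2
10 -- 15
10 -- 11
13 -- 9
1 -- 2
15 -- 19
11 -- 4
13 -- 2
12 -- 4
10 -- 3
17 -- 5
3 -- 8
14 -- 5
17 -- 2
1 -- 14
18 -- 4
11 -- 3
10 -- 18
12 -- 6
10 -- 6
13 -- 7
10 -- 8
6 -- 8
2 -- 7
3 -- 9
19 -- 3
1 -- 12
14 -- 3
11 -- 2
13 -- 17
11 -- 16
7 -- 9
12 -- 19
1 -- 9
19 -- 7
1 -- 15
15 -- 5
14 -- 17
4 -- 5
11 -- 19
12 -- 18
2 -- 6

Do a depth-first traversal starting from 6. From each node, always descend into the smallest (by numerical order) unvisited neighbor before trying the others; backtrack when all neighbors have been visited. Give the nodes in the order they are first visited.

6 2 1 9 3 8 10 11 4 5 14 17 13 7 19 12 18 15 16

Visit 6
6 → 2
2 → 1
1 → 9
9 → 3
3 → 8
8 → 10
10 → 11
11 → 4
4 → 5
5 → 14
14 → 17
17 → 13
13 → 7
7 → 19
19 → 12
12 → 18
19 → 15
11 → 16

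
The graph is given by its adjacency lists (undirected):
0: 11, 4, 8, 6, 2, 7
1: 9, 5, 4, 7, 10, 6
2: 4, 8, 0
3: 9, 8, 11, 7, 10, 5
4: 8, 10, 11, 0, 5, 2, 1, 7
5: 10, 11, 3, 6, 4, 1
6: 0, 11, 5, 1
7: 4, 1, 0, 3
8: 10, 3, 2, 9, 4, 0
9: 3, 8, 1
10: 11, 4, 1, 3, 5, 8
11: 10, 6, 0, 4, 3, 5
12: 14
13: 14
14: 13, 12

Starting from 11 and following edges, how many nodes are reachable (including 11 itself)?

12

BFS from 11 visits: 11, 10, 6, 0, 4, 3, 5, 1, 8, 2, 7, 9
Reachable nodes: 12 of 15 total.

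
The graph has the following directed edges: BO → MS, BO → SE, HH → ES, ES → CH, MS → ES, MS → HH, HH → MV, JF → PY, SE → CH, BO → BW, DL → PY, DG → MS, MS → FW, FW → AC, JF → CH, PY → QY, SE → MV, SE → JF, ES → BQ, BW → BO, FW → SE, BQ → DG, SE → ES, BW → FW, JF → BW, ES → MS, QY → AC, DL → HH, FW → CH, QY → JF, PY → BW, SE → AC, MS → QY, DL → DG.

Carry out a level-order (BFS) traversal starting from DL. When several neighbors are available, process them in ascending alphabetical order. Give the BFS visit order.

Visit DL; enqueue DG, HH, PY → queue [DG, HH, PY]
Visit DG; enqueue MS → queue [HH, PY, MS]
Visit HH; enqueue ES, MV → queue [PY, MS, ES, MV]
Visit PY; enqueue BW, QY → queue [MS, ES, MV, BW, QY]
Visit MS; enqueue FW → queue [ES, MV, BW, QY, FW]
Visit ES; enqueue BQ, CH → queue [MV, BW, QY, FW, BQ, CH]
Visit MV → queue [BW, QY, FW, BQ, CH]
Visit BW; enqueue BO → queue [QY, FW, BQ, CH, BO]
Visit QY; enqueue AC, JF → queue [FW, BQ, CH, BO, AC, JF]
Visit FW; enqueue SE → queue [BQ, CH, BO, AC, JF, SE]
Visit BQ → queue [CH, BO, AC, JF, SE]
Visit CH → queue [BO, AC, JF, SE]
Visit BO → queue [AC, JF, SE]
Visit AC → queue [JF, SE]
Visit JF → queue [SE]
Visit SE → queue []

DL → DG → HH → PY → MS → ES → MV → BW → QY → FW → BQ → CH → BO → AC → JF → SE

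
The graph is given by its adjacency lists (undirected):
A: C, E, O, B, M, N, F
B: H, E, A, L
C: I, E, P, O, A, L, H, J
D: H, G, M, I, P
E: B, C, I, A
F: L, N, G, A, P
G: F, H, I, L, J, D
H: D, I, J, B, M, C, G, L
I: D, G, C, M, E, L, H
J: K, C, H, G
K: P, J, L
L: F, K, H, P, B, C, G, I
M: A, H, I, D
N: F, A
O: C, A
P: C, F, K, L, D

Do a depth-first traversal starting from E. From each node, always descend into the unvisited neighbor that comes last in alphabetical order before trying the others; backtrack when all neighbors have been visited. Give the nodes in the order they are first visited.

E I M H L P K J G F N A O C B D

Visit E
E → I
I → M
M → H
H → L
L → P
P → K
K → J
J → G
G → F
F → N
N → A
A → O
O → C
A → B
G → D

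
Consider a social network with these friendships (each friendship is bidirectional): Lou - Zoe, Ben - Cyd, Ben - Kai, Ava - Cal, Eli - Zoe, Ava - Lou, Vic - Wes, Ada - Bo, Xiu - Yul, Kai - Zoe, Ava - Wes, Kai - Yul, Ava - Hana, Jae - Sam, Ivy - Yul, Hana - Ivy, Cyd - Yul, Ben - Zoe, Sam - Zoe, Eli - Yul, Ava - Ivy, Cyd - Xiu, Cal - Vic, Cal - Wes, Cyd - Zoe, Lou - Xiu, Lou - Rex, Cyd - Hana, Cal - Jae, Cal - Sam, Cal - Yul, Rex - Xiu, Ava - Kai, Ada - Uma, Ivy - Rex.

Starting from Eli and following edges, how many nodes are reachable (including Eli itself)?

BFS from Eli visits: Eli, Zoe, Yul, Sam, Lou, Kai, Cyd, Ben, Xiu, Ivy, Cal, Jae, Rex, Ava, Hana, Wes, Vic
Reachable nodes: 17 of 20 total.

17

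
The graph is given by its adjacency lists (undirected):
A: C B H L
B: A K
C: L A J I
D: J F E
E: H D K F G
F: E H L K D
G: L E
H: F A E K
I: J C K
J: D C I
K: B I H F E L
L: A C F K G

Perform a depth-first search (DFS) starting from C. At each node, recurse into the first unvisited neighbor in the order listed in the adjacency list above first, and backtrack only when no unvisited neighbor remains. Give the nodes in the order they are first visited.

C, L, A, B, K, I, J, D, F, E, H, G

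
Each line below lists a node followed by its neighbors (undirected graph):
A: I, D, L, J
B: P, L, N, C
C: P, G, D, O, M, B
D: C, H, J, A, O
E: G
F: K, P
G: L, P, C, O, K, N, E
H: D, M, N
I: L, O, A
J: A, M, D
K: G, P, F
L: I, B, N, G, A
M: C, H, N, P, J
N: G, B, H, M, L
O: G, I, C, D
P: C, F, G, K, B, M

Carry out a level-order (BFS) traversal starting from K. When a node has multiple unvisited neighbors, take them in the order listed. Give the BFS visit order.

K, G, P, F, L, C, O, N, E, B, M, I, A, D, H, J

Visit K; enqueue G, P, F → queue [G, P, F]
Visit G; enqueue L, C, O, N, E → queue [P, F, L, C, O, N, E]
Visit P; enqueue B, M → queue [F, L, C, O, N, E, B, M]
Visit F → queue [L, C, O, N, E, B, M]
Visit L; enqueue I, A → queue [C, O, N, E, B, M, I, A]
Visit C; enqueue D → queue [O, N, E, B, M, I, A, D]
Visit O → queue [N, E, B, M, I, A, D]
Visit N; enqueue H → queue [E, B, M, I, A, D, H]
Visit E → queue [B, M, I, A, D, H]
Visit B → queue [M, I, A, D, H]
Visit M; enqueue J → queue [I, A, D, H, J]
Visit I → queue [A, D, H, J]
Visit A → queue [D, H, J]
Visit D → queue [H, J]
Visit H → queue [J]
Visit J → queue []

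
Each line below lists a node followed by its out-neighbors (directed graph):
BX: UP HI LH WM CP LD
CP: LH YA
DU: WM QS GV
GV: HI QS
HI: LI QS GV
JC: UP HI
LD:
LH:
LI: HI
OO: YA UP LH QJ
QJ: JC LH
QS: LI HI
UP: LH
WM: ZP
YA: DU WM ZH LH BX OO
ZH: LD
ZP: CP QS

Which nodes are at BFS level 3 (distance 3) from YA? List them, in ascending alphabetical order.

JC, LI

Level 0: YA
Level 1: BX, DU, LH, OO, WM, ZH
Level 2: CP, GV, HI, LD, QJ, QS, UP, ZP
Level 3: JC, LI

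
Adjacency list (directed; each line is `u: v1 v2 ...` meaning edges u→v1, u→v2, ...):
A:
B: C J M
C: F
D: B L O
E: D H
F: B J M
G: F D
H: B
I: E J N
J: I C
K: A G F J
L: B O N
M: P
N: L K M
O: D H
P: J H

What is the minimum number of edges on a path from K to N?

3

Level 0: K
Level 1: A, F, G, J
Level 2: B, C, D, I, M
Level 3: E, L, N, O, P
Level 4: H
N first appears at level 3.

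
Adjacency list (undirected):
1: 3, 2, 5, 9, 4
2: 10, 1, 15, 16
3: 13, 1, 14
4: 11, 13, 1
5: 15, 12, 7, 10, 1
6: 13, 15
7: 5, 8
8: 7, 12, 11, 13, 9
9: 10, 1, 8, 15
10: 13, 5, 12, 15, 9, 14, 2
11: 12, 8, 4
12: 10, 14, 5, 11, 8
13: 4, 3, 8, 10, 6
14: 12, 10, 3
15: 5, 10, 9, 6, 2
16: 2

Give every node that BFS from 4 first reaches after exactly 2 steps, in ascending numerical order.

2, 3, 5, 6, 8, 9, 10, 12

Level 0: 4
Level 1: 1, 11, 13
Level 2: 2, 3, 5, 6, 8, 9, 10, 12
Level 3: 7, 14, 15, 16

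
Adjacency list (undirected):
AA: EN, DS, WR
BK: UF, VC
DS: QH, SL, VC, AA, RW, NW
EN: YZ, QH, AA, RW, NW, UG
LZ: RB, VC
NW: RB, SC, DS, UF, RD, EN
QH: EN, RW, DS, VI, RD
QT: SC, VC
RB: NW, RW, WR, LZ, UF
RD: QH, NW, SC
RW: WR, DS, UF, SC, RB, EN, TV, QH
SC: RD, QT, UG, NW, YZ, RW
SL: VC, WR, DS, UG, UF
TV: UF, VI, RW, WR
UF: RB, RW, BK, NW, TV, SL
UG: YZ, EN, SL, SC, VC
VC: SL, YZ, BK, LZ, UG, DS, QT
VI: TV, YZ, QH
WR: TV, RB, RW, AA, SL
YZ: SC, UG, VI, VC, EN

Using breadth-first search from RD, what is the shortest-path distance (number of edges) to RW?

2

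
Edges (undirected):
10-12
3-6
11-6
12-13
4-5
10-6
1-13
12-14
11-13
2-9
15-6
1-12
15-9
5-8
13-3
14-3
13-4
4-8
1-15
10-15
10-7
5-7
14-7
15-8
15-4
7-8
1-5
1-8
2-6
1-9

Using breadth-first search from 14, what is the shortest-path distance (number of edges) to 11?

3

Level 0: 14
Level 1: 3, 7, 12
Level 2: 1, 5, 6, 8, 10, 13
Level 3: 2, 4, 9, 11, 15
11 first appears at level 3.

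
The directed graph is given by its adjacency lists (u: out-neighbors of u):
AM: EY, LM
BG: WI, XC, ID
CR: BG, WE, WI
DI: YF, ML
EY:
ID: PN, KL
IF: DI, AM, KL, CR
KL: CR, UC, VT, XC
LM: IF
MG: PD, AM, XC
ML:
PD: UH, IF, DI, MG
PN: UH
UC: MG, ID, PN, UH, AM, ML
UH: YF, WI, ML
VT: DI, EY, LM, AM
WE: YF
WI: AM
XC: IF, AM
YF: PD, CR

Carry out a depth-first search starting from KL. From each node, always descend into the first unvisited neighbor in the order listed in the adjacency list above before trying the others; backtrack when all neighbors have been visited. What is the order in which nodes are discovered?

Visit KL
KL → CR
CR → BG
BG → WI
WI → AM
AM → EY
AM → LM
LM → IF
IF → DI
DI → YF
YF → PD
PD → UH
UH → ML
PD → MG
MG → XC
BG → ID
ID → PN
CR → WE
KL → UC
KL → VT

KL CR BG WI AM EY LM IF DI YF PD UH ML MG XC ID PN WE UC VT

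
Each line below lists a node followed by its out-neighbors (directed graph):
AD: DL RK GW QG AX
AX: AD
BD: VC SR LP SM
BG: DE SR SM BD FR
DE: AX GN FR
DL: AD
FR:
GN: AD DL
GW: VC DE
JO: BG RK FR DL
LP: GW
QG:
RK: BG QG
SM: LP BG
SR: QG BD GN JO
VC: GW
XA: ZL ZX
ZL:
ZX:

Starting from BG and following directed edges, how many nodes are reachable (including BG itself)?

BFS from BG visits: BG, SR, SM, FR, DE, BD, QG, JO, GN, LP, AX, VC, RK, DL, AD, GW
Reachable nodes: 16 of 19 total.

16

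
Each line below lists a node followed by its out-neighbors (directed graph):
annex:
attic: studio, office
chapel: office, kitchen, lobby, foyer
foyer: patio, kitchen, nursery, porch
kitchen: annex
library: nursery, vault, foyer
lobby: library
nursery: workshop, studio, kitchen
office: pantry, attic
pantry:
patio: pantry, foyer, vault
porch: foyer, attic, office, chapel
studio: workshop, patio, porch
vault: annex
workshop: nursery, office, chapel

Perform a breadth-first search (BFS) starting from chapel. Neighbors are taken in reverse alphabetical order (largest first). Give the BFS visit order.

chapel, office, lobby, kitchen, foyer, pantry, attic, library, annex, porch, patio, nursery, studio, vault, workshop

Visit chapel; enqueue office, lobby, kitchen, foyer → queue [office, lobby, kitchen, foyer]
Visit office; enqueue pantry, attic → queue [lobby, kitchen, foyer, pantry, attic]
Visit lobby; enqueue library → queue [kitchen, foyer, pantry, attic, library]
Visit kitchen; enqueue annex → queue [foyer, pantry, attic, library, annex]
Visit foyer; enqueue porch, patio, nursery → queue [pantry, attic, library, annex, porch, patio, nursery]
Visit pantry → queue [attic, library, annex, porch, patio, nursery]
Visit attic; enqueue studio → queue [library, annex, porch, patio, nursery, studio]
Visit library; enqueue vault → queue [annex, porch, patio, nursery, studio, vault]
Visit annex → queue [porch, patio, nursery, studio, vault]
Visit porch → queue [patio, nursery, studio, vault]
Visit patio → queue [nursery, studio, vault]
Visit nursery; enqueue workshop → queue [studio, vault, workshop]
Visit studio → queue [vault, workshop]
Visit vault → queue [workshop]
Visit workshop → queue []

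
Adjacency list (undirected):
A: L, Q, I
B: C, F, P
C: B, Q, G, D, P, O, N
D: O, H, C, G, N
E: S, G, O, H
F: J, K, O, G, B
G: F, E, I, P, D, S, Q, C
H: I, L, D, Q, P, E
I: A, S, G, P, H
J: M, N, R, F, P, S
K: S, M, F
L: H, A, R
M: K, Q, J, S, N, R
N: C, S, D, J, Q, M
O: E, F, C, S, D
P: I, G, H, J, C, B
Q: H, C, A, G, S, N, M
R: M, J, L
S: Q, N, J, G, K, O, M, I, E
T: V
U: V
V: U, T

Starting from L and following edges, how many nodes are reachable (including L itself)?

19

BFS from L visits: L, H, A, R, I, D, Q, P, E, M, J, S, G, O, C, N, B, K, F
Reachable nodes: 19 of 22 total.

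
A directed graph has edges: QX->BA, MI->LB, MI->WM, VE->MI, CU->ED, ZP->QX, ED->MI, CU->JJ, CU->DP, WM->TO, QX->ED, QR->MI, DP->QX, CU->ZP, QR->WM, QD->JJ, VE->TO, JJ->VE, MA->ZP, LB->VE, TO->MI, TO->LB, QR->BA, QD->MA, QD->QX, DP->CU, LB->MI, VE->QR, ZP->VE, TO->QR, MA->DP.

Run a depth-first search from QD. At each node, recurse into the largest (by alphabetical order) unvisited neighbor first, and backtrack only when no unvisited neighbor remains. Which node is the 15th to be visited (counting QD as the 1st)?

JJ

Visit QD
QD → QX
QX → ED
ED → MI
MI → WM
WM → TO
TO → QR
QR → BA
TO → LB
LB → VE
QD → MA
MA → ZP
MA → DP
DP → CU
CU → JJ

Visit order: QD, QX, ED, MI, WM, TO, QR, BA, LB, VE, MA, ZP, DP, CU, JJ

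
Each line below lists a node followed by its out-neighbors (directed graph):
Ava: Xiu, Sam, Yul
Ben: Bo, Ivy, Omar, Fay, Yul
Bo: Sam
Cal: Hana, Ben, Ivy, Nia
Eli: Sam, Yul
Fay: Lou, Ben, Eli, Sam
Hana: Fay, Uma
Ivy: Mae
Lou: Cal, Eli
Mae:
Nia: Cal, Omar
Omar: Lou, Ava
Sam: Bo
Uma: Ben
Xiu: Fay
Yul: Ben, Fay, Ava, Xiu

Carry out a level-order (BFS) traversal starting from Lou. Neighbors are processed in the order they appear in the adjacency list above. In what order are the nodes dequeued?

Visit Lou; enqueue Cal, Eli → queue [Cal, Eli]
Visit Cal; enqueue Hana, Ben, Ivy, Nia → queue [Eli, Hana, Ben, Ivy, Nia]
Visit Eli; enqueue Sam, Yul → queue [Hana, Ben, Ivy, Nia, Sam, Yul]
Visit Hana; enqueue Fay, Uma → queue [Ben, Ivy, Nia, Sam, Yul, Fay, Uma]
Visit Ben; enqueue Bo, Omar → queue [Ivy, Nia, Sam, Yul, Fay, Uma, Bo, Omar]
Visit Ivy; enqueue Mae → queue [Nia, Sam, Yul, Fay, Uma, Bo, Omar, Mae]
Visit Nia → queue [Sam, Yul, Fay, Uma, Bo, Omar, Mae]
Visit Sam → queue [Yul, Fay, Uma, Bo, Omar, Mae]
Visit Yul; enqueue Ava, Xiu → queue [Fay, Uma, Bo, Omar, Mae, Ava, Xiu]
Visit Fay → queue [Uma, Bo, Omar, Mae, Ava, Xiu]
Visit Uma → queue [Bo, Omar, Mae, Ava, Xiu]
Visit Bo → queue [Omar, Mae, Ava, Xiu]
Visit Omar → queue [Mae, Ava, Xiu]
Visit Mae → queue [Ava, Xiu]
Visit Ava → queue [Xiu]
Visit Xiu → queue []

Lou → Cal → Eli → Hana → Ben → Ivy → Nia → Sam → Yul → Fay → Uma → Bo → Omar → Mae → Ava → Xiu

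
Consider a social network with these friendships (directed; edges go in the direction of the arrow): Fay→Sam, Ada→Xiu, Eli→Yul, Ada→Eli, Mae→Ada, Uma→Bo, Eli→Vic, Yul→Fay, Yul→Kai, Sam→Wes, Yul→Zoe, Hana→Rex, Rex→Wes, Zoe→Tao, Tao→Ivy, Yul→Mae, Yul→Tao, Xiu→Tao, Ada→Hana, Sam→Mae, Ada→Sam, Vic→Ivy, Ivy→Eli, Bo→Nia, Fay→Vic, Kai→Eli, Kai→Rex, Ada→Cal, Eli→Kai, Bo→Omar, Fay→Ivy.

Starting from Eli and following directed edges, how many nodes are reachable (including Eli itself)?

BFS from Eli visits: Eli, Yul, Vic, Kai, Zoe, Tao, Mae, Fay, Ivy, Rex, Ada, Sam, Wes, Xiu, Hana, Cal
Reachable nodes: 16 of 20 total.

16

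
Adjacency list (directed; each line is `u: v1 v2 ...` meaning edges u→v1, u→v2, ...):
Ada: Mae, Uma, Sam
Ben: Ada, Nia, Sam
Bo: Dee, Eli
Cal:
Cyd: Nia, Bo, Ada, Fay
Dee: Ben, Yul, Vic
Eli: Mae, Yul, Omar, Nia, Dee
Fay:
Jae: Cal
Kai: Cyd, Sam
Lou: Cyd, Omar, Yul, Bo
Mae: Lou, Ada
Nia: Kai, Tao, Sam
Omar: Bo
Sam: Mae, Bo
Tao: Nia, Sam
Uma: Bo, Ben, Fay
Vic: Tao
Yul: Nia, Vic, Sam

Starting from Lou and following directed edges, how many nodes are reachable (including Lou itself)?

BFS from Lou visits: Lou, Bo, Cyd, Omar, Yul, Dee, Eli, Ada, Fay, Nia, Sam, Vic, Ben, Mae, Uma, Kai, Tao
Reachable nodes: 17 of 19 total.

17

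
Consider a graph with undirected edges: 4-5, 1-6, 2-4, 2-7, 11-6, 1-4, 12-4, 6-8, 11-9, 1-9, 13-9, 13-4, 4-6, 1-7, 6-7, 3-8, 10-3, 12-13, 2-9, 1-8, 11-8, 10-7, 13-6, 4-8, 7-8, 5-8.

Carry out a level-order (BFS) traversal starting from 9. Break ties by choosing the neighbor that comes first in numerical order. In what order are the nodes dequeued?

9 → 1 → 2 → 11 → 13 → 4 → 6 → 7 → 8 → 12 → 5 → 10 → 3

Visit 9; enqueue 1, 2, 11, 13 → queue [1, 2, 11, 13]
Visit 1; enqueue 4, 6, 7, 8 → queue [2, 11, 13, 4, 6, 7, 8]
Visit 2 → queue [11, 13, 4, 6, 7, 8]
Visit 11 → queue [13, 4, 6, 7, 8]
Visit 13; enqueue 12 → queue [4, 6, 7, 8, 12]
Visit 4; enqueue 5 → queue [6, 7, 8, 12, 5]
Visit 6 → queue [7, 8, 12, 5]
Visit 7; enqueue 10 → queue [8, 12, 5, 10]
Visit 8; enqueue 3 → queue [12, 5, 10, 3]
Visit 12 → queue [5, 10, 3]
Visit 5 → queue [10, 3]
Visit 10 → queue [3]
Visit 3 → queue []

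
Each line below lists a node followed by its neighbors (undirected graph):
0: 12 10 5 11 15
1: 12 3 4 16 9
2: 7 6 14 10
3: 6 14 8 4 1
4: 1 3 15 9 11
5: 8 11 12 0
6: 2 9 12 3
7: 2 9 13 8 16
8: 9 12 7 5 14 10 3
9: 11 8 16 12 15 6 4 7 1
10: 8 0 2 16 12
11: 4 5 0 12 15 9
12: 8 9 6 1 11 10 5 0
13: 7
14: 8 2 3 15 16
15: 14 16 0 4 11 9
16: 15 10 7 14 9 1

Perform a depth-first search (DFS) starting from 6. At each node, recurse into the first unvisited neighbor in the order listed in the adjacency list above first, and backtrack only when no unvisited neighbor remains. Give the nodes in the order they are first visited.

Visit 6
6 → 2
2 → 7
7 → 9
9 → 11
11 → 4
4 → 1
1 → 12
12 → 8
8 → 5
5 → 0
0 → 10
10 → 16
16 → 15
15 → 14
14 → 3
7 → 13

6 → 2 → 7 → 9 → 11 → 4 → 1 → 12 → 8 → 5 → 0 → 10 → 16 → 15 → 14 → 3 → 13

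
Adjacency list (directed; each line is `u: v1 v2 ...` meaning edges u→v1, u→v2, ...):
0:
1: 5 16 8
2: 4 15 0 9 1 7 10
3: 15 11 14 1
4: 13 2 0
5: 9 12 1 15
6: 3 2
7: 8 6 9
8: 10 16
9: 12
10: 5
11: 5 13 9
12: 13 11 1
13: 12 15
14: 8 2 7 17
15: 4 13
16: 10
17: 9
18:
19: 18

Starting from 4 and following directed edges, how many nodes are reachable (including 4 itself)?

BFS from 4 visits: 4, 13, 2, 0, 12, 15, 9, 1, 7, 10, 11, 5, 16, 8, 6, 3, 14, 17
Reachable nodes: 18 of 20 total.

18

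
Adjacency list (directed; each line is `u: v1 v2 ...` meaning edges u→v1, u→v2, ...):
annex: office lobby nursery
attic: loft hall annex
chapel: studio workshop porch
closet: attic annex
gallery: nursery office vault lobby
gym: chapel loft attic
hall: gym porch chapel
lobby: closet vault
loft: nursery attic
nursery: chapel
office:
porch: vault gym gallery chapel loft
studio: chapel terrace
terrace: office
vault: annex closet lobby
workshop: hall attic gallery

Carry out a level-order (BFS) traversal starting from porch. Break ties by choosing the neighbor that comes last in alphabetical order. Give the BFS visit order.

Visit porch; enqueue vault, loft, gym, gallery, chapel → queue [vault, loft, gym, gallery, chapel]
Visit vault; enqueue lobby, closet, annex → queue [loft, gym, gallery, chapel, lobby, closet, annex]
Visit loft; enqueue nursery, attic → queue [gym, gallery, chapel, lobby, closet, annex, nursery, attic]
Visit gym → queue [gallery, chapel, lobby, closet, annex, nursery, attic]
Visit gallery; enqueue office → queue [chapel, lobby, closet, annex, nursery, attic, office]
Visit chapel; enqueue workshop, studio → queue [lobby, closet, annex, nursery, attic, office, workshop, studio]
Visit lobby → queue [closet, annex, nursery, attic, office, workshop, studio]
Visit closet → queue [annex, nursery, attic, office, workshop, studio]
Visit annex → queue [nursery, attic, office, workshop, studio]
Visit nursery → queue [attic, office, workshop, studio]
Visit attic; enqueue hall → queue [office, workshop, studio, hall]
Visit office → queue [workshop, studio, hall]
Visit workshop → queue [studio, hall]
Visit studio; enqueue terrace → queue [hall, terrace]
Visit hall → queue [terrace]
Visit terrace → queue []

porch, vault, loft, gym, gallery, chapel, lobby, closet, annex, nursery, attic, office, workshop, studio, hall, terrace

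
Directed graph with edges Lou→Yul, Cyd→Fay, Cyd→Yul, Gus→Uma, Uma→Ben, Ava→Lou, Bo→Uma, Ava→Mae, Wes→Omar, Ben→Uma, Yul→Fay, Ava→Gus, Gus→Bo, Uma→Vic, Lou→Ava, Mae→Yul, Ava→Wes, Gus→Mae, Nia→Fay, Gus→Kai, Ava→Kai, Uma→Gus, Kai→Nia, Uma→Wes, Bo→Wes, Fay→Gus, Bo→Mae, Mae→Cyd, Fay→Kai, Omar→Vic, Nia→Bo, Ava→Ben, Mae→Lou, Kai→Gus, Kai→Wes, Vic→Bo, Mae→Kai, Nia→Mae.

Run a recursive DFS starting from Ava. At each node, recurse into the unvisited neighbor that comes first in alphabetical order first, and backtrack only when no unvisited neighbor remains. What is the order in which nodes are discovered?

Visit Ava
Ava → Ben
Ben → Uma
Uma → Gus
Gus → Bo
Bo → Mae
Mae → Cyd
Cyd → Fay
Fay → Kai
Kai → Nia
Kai → Wes
Wes → Omar
Omar → Vic
Cyd → Yul
Mae → Lou

Ava -> Ben -> Uma -> Gus -> Bo -> Mae -> Cyd -> Fay -> Kai -> Nia -> Wes -> Omar -> Vic -> Yul -> Lou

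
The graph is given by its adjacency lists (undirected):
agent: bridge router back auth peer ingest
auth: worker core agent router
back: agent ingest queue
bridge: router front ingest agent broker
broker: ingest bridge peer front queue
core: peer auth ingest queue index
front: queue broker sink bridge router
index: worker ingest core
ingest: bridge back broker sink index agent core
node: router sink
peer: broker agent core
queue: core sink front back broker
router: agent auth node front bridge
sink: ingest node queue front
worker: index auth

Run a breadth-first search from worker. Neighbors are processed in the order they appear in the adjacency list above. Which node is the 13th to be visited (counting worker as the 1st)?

queue

Visit worker; enqueue index, auth → queue [index, auth]
Visit index; enqueue ingest, core → queue [auth, ingest, core]
Visit auth; enqueue agent, router → queue [ingest, core, agent, router]
Visit ingest; enqueue bridge, back, broker, sink → queue [core, agent, router, bridge, back, broker, sink]
Visit core; enqueue peer, queue → queue [agent, router, bridge, back, broker, sink, peer, queue]
Visit agent → queue [router, bridge, back, broker, sink, peer, queue]
Visit router; enqueue node, front → queue [bridge, back, broker, sink, peer, queue, node, front]
Visit bridge → queue [back, broker, sink, peer, queue, node, front]
Visit back → queue [broker, sink, peer, queue, node, front]
Visit broker → queue [sink, peer, queue, node, front]
Visit sink → queue [peer, queue, node, front]
Visit peer → queue [queue, node, front]
Visit queue → queue [node, front]
Visit node → queue [front]
Visit front → queue []

Visit order: worker, index, auth, ingest, core, agent, router, bridge, back, broker, sink, peer, queue, node, front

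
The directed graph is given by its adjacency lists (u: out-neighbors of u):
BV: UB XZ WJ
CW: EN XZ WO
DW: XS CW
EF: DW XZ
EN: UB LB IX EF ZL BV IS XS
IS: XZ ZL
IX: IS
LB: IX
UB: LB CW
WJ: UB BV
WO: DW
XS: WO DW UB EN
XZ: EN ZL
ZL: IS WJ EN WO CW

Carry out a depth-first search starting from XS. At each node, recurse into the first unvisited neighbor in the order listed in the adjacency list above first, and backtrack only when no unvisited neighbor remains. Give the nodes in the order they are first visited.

XS WO DW CW EN UB LB IX IS XZ ZL WJ BV EF

Visit XS
XS → WO
WO → DW
DW → CW
CW → EN
EN → UB
UB → LB
LB → IX
IX → IS
IS → XZ
XZ → ZL
ZL → WJ
WJ → BV
EN → EF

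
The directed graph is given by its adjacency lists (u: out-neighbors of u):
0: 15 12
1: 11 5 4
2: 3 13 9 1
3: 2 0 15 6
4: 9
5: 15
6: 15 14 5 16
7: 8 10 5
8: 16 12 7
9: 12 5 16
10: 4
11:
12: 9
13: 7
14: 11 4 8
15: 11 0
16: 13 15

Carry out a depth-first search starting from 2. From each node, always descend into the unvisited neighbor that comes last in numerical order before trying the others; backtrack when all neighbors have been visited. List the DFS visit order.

2 -> 13 -> 7 -> 10 -> 4 -> 9 -> 16 -> 15 -> 11 -> 0 -> 12 -> 5 -> 8 -> 3 -> 6 -> 14 -> 1

Visit 2
2 → 13
13 → 7
7 → 10
10 → 4
4 → 9
9 → 16
16 → 15
15 → 11
15 → 0
0 → 12
9 → 5
7 → 8
2 → 3
3 → 6
6 → 14
2 → 1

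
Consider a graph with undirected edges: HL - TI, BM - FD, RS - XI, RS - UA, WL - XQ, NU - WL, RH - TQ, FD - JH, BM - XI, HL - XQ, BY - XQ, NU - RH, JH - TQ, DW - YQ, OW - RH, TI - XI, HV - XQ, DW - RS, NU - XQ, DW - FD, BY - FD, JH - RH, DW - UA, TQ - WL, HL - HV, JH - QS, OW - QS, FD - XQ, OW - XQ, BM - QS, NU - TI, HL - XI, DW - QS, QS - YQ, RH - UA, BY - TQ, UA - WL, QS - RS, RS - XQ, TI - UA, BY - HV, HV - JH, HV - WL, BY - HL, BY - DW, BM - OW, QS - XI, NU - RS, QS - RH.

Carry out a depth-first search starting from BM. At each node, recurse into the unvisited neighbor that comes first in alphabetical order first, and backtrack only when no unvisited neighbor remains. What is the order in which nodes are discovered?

Visit BM
BM → FD
FD → BY
BY → DW
DW → QS
QS → JH
JH → HV
HV → HL
HL → TI
TI → NU
NU → RH
RH → OW
OW → XQ
XQ → RS
RS → UA
UA → WL
WL → TQ
RS → XI
QS → YQ

BM, FD, BY, DW, QS, JH, HV, HL, TI, NU, RH, OW, XQ, RS, UA, WL, TQ, XI, YQ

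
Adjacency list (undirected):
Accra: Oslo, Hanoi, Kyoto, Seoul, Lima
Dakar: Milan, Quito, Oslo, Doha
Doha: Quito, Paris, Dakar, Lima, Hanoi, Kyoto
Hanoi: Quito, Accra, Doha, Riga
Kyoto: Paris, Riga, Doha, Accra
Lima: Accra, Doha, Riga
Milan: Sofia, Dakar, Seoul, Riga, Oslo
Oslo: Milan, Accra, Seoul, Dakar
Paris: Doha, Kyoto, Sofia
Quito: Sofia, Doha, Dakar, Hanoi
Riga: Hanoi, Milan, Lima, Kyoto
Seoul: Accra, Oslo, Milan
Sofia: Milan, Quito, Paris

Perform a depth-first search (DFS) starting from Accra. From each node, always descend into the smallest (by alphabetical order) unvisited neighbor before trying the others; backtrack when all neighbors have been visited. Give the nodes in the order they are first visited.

Accra → Hanoi → Doha → Dakar → Milan → Oslo → Seoul → Riga → Kyoto → Paris → Sofia → Quito → Lima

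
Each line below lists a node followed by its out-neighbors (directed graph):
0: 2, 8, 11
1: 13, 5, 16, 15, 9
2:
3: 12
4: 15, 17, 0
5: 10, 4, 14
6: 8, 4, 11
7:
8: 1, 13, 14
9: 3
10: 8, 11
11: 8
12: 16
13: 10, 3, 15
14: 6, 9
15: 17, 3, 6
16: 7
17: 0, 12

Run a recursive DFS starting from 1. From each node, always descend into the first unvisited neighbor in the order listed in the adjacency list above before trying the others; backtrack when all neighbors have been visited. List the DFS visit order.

Visit 1
1 → 13
13 → 10
10 → 8
8 → 14
14 → 6
6 → 4
4 → 15
15 → 17
17 → 0
0 → 2
0 → 11
17 → 12
12 → 16
16 → 7
15 → 3
14 → 9
1 → 5

1 → 13 → 10 → 8 → 14 → 6 → 4 → 15 → 17 → 0 → 2 → 11 → 12 → 16 → 7 → 3 → 9 → 5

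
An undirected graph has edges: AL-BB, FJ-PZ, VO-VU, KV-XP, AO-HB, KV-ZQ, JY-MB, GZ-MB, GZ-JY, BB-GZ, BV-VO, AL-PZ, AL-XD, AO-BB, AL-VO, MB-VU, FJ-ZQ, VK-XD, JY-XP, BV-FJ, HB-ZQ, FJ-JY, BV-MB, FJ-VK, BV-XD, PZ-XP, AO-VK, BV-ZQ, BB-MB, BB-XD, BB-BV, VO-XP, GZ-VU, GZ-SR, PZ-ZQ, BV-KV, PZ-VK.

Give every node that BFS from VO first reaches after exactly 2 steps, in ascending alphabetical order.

Level 0: VO
Level 1: AL, BV, VU, XP
Level 2: BB, FJ, GZ, JY, KV, MB, PZ, XD, ZQ
Level 3: AO, HB, SR, VK

BB, FJ, GZ, JY, KV, MB, PZ, XD, ZQ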